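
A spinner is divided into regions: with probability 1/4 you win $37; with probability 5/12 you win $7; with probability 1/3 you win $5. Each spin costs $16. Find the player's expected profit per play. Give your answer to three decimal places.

-2.167

E[payout] = 37·1/4 + 7·5/12 + 5·1/3
 = 37/4 + 35/12 + 5/3
 = 83/6
Net = 83/6 - 16 = -13/6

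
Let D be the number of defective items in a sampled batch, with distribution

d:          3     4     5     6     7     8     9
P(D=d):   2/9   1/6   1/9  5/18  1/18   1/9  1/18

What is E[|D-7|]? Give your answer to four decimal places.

2.1111

E[|D-7|] = Σ |d-7|·P(D=d)
 = 4·2/9 + 3·1/6 + 2·1/9 + 1·5/18 + 0·1/18 + 1·1/9 + 2·1/18
 = 8/9 + 1/2 + 2/9 + 5/18 + 0 + 1/9 + 1/9
 = 19/9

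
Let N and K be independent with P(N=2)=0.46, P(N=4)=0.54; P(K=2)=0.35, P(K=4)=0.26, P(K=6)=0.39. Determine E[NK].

E[NK] = Σ_n Σ_k nk · P(N=n)P(K=k)
 = 4·0.161 + 8·0.1196 + 12·0.1794 + 8·0.189 + 16·0.1404 + 24·0.2106
 = 0.644 + 0.9568 + 2.1528 + 1.512 + 2.2464 + 5.0544
 = 12.5664

12.5664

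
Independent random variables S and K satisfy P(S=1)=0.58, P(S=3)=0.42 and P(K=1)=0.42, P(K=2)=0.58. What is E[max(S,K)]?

2.1764

E[max(S,K)] = Σ_s Σ_k max(s,k) · P(S=s)P(K=k)
 = 1·0.2436 + 2·0.3364 + 3·0.1764 + 3·0.2436
 = 0.2436 + 0.6728 + 0.5292 + 0.7308
 = 2.1764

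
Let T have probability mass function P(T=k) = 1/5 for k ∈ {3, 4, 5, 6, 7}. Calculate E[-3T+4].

E[-3T+4] = Σ (-3t+4)·P(T=t)
 = (-5)·1/5 + (-8)·1/5 + (-11)·1/5 + (-14)·1/5 + (-17)·1/5
 = (-1) + (-8/5) + (-11/5) + (-14/5) + (-17/5)
 = -11

-11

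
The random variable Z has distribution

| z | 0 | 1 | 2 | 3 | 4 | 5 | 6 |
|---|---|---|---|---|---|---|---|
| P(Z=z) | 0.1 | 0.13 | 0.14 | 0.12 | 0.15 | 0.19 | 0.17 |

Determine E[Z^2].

15.04

E[Z^2] = Σ z^2·P(Z=z)
 = 0·0.1 + 1·0.13 + 4·0.14 + 9·0.12 + 16·0.15 + 25·0.19 + 36·0.17
 = 0 + 0.13 + 0.56 + 1.08 + 2.4 + 4.75 + 6.12
 = 15.04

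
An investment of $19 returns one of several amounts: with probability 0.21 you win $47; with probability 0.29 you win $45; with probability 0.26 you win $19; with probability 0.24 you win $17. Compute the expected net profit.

E[payout] = 47·0.21 + 45·0.29 + 19·0.26 + 17·0.24
 = 9.87 + 13.05 + 4.94 + 4.08
 = 31.94
Net = 31.94 - 19 = 12.94

12.94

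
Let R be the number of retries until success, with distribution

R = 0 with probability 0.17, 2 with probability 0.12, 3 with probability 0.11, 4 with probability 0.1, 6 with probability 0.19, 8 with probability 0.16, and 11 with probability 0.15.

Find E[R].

E[R] = Σ r·P(R=r)
 = 0·0.17 + 2·0.12 + 3·0.11 + 4·0.1 + 6·0.19 + 8·0.16 + 11·0.15
 = 0 + 0.24 + 0.33 + 0.4 + 1.14 + 1.28 + 1.65
 = 5.04

5.04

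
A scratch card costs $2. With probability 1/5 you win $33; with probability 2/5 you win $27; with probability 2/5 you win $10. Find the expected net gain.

19.4

E[payout] = 33·1/5 + 27·2/5 + 10·2/5
 = 33/5 + 54/5 + 4
 = 107/5
Net = 107/5 - 2 = 97/5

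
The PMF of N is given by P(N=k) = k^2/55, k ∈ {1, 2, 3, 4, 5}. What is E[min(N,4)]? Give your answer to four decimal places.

3.6364

E[min(N,4)] = Σ min(n,4)·P(N=n)
 = 1·1/55 + 2·4/55 + 3·9/55 + 4·16/55 + 4·5/11
 = 1/55 + 8/55 + 27/55 + 64/55 + 20/11
 = 40/11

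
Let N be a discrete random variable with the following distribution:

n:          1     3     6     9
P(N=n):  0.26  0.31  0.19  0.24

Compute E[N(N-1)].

24.84

E[N(N-1)] = Σ n(n-1)·P(N=n)
 = 0·0.26 + 6·0.31 + 30·0.19 + 72·0.24
 = 0 + 1.86 + 5.7 + 17.28
 = 24.84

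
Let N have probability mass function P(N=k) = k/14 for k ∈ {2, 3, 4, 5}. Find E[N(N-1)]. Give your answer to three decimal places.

12.143

E[N(N-1)] = Σ n(n-1)·P(N=n)
 = 2·1/7 + 6·3/14 + 12·2/7 + 20·5/14
 = 2/7 + 9/7 + 24/7 + 50/7
 = 85/7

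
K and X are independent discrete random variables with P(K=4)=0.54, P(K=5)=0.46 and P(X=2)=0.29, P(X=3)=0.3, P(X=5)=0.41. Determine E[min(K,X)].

E[min(K,X)] = Σ_k Σ_x min(k,x) · P(K=k)P(X=x)
 = 2·0.1566 + 3·0.162 + 4·0.2214 + 2·0.1334 + 3·0.138 + 5·0.1886
 = 0.3132 + 0.486 + 0.8856 + 0.2668 + 0.414 + 0.943
 = 3.3086

3.3086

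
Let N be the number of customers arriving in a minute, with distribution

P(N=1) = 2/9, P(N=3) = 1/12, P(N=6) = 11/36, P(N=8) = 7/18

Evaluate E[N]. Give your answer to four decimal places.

5.4167

E[N] = Σ n·P(N=n)
 = 1·2/9 + 3·1/12 + 6·11/36 + 8·7/18
 = 2/9 + 1/4 + 11/6 + 28/9
 = 65/12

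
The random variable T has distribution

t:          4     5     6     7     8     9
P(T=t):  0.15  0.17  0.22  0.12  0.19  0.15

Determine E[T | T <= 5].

4.53125

P(T <= 5) = 0.15 + 0.17 = 0.32.
E[T | T <= 5] = [4·0.15 + 5·0.17] / 0.32
 = 1.45 / 0.32
 = 145/32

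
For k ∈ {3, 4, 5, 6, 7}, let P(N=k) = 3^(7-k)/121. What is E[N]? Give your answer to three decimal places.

3.479

E[N] = Σ n·P(N=n)
 = 3·81/121 + 4·27/121 + 5·9/121 + 6·3/121 + 7·1/121
 = 243/121 + 108/121 + 45/121 + 18/121 + 7/121
 = 421/121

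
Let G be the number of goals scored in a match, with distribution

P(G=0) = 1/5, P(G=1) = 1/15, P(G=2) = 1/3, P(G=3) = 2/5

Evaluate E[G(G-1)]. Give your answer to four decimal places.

3.0667

E[G(G-1)] = Σ g(g-1)·P(G=g)
 = 0·1/5 + 0·1/15 + 2·1/3 + 6·2/5
 = 0 + 0 + 2/3 + 12/5
 = 46/15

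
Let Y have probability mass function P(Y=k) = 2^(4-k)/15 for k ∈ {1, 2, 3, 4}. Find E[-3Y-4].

E[-3Y-4] = Σ (-3y-4)·P(Y=y)
 = (-7)·8/15 + (-10)·4/15 + (-13)·2/15 + (-16)·1/15
 = (-56/15) + (-8/3) + (-26/15) + (-16/15)
 = -46/5

-9.2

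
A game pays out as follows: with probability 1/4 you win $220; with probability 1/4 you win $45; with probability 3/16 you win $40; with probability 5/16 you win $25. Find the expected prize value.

E[payout] = 220·1/4 + 45·1/4 + 40·3/16 + 25·5/16
 = 55 + 45/4 + 15/2 + 125/16
 = 1305/16

81.5625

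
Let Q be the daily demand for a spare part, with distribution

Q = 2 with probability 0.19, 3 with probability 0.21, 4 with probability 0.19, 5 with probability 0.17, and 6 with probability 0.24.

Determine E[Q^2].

18.58

E[Q^2] = Σ q^2·P(Q=q)
 = 4·0.19 + 9·0.21 + 16·0.19 + 25·0.17 + 36·0.24
 = 0.76 + 1.89 + 3.04 + 4.25 + 8.64
 = 18.58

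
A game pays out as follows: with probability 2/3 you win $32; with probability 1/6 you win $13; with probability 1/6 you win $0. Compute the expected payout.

23.5

E[payout] = 32·2/3 + 13·1/6 + 0·1/6
 = 64/3 + 13/6 + 0
 = 47/2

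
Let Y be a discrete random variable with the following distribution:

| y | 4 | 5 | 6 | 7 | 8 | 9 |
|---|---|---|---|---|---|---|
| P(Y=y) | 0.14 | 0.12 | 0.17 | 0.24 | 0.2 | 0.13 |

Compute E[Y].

6.63

E[Y] = Σ y·P(Y=y)
 = 4·0.14 + 5·0.12 + 6·0.17 + 7·0.24 + 8·0.2 + 9·0.13
 = 0.56 + 0.6 + 1.02 + 1.68 + 1.6 + 1.17
 = 6.63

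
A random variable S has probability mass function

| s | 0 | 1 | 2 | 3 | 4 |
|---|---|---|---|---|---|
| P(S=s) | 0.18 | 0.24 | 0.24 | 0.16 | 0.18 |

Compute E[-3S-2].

E[-3S-2] = Σ (-3s-2)·P(S=s)
 = (-2)·0.18 + (-5)·0.24 + (-8)·0.24 + (-11)·0.16 + (-14)·0.18
 = (-0.36) + (-1.2) + (-1.92) + (-1.76) + (-2.52)
 = -7.76

-7.76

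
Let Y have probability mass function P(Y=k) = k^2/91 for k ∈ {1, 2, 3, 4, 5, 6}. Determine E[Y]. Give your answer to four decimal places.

4.8462

E[Y] = Σ y·P(Y=y)
 = 1·1/91 + 2·4/91 + 3·9/91 + 4·16/91 + 5·25/91 + 6·36/91
 = 1/91 + 8/91 + 27/91 + 64/91 + 125/91 + 216/91
 = 63/13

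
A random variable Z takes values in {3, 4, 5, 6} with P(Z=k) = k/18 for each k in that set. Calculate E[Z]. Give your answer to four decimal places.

4.7778

E[Z] = Σ z·P(Z=z)
 = 3·1/6 + 4·2/9 + 5·5/18 + 6·1/3
 = 1/2 + 8/9 + 25/18 + 2
 = 43/9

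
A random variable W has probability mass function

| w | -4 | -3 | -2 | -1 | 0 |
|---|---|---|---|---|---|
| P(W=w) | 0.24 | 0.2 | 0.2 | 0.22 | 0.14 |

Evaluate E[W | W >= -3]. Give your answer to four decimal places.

-1.6053

P(W >= -3) = 0.2 + 0.2 + 0.22 + 0.14 = 0.76.
E[W | W >= -3] = [(-3)·0.2 + (-2)·0.2 + (-1)·0.22 + 0·0.14] / 0.76
 = -1.22 / 0.76
 = -61/38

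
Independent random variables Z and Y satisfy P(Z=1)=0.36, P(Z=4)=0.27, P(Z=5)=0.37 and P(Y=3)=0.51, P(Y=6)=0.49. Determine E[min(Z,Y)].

2.7749

E[min(Z,Y)] = Σ_z Σ_y min(z,y) · P(Z=z)P(Y=y)
 = 1·0.1836 + 1·0.1764 + 3·0.1377 + 4·0.1323 + 3·0.1887 + 5·0.1813
 = 0.1836 + 0.1764 + 0.4131 + 0.5292 + 0.5661 + 0.9065
 = 2.7749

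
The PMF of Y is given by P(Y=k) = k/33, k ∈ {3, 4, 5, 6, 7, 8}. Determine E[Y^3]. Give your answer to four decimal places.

E[Y^3] = Σ y^3·P(Y=y)
 = 27·1/11 + 64·4/33 + 125·5/33 + 216·2/11 + 343·7/33 + 512·8/33
 = 27/11 + 256/33 + 625/33 + 432/11 + 2401/33 + 4096/33
 = 8755/33

265.3030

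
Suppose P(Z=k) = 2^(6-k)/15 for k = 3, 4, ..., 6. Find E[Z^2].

14.8

E[Z^2] = Σ z^2·P(Z=z)
 = 9·8/15 + 16·4/15 + 25·2/15 + 36·1/15
 = 24/5 + 64/15 + 10/3 + 12/5
 = 74/5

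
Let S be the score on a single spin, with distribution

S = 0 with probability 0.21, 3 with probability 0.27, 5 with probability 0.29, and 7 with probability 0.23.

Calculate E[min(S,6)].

E[min(S,6)] = Σ min(s,6)·P(S=s)
 = 0·0.21 + 3·0.27 + 5·0.29 + 6·0.23
 = 0 + 0.81 + 1.45 + 1.38
 = 3.64

3.64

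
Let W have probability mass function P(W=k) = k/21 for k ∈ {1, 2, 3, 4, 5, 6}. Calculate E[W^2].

21

E[W^2] = Σ w^2·P(W=w)
 = 1·1/21 + 4·2/21 + 9·1/7 + 16·4/21 + 25·5/21 + 36·2/7
 = 1/21 + 8/21 + 9/7 + 64/21 + 125/21 + 72/7
 = 21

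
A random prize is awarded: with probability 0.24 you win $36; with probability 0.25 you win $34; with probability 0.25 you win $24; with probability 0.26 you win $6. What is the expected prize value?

E[payout] = 36·0.24 + 34·0.25 + 24·0.25 + 6·0.26
 = 8.64 + 8.5 + 6 + 1.56
 = 24.7

24.7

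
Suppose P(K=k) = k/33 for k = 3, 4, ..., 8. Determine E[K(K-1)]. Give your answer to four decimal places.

E[K(K-1)] = Σ k(k-1)·P(K=k)
 = 6·1/11 + 12·4/33 + 20·5/33 + 30·2/11 + 42·7/33 + 56·8/33
 = 6/11 + 16/11 + 100/33 + 60/11 + 98/11 + 448/33
 = 1088/33

32.9697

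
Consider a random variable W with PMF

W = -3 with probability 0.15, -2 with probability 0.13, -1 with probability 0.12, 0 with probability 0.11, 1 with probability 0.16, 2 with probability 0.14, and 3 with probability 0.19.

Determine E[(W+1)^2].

5.78

E[(W+1)^2] = Σ (w+1)^2·P(W=w)
 = 4·0.15 + 1·0.13 + 0·0.12 + 1·0.11 + 4·0.16 + 9·0.14 + 16·0.19
 = 0.6 + 0.13 + 0 + 0.11 + 0.64 + 1.26 + 3.04
 = 5.78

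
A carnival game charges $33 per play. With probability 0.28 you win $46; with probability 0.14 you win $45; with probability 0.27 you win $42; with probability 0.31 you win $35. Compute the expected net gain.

8.37

E[payout] = 46·0.28 + 45·0.14 + 42·0.27 + 35·0.31
 = 12.88 + 6.3 + 11.34 + 10.85
 = 41.37
Net = 41.37 - 33 = 8.37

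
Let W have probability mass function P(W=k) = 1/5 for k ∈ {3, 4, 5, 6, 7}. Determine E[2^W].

E[2^W] = Σ 2^w·P(W=w)
 = 8·1/5 + 16·1/5 + 32·1/5 + 64·1/5 + 128·1/5
 = 8/5 + 16/5 + 32/5 + 64/5 + 128/5
 = 248/5

49.6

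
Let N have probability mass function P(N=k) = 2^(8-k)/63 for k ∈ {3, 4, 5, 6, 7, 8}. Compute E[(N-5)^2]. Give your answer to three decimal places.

E[(N-5)^2] = Σ (n-5)^2·P(N=n)
 = 4·32/63 + 1·16/63 + 0·8/63 + 1·4/63 + 4·2/63 + 9·1/63
 = 128/63 + 16/63 + 0 + 4/63 + 8/63 + 1/7
 = 55/21

2.619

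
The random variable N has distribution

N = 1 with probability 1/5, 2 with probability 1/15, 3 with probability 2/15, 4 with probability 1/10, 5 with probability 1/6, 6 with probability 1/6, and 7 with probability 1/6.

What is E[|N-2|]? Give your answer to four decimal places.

2.5333

E[|N-2|] = Σ |n-2|·P(N=n)
 = 1·1/5 + 0·1/15 + 1·2/15 + 2·1/10 + 3·1/6 + 4·1/6 + 5·1/6
 = 1/5 + 0 + 2/15 + 1/5 + 1/2 + 2/3 + 5/6
 = 38/15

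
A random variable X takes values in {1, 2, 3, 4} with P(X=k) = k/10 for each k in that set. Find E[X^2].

10

E[X^2] = Σ x^2·P(X=x)
 = 1·1/10 + 4·1/5 + 9·3/10 + 16·2/5
 = 1/10 + 4/5 + 27/10 + 32/5
 = 10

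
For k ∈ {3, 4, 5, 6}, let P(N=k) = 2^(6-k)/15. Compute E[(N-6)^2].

E[(N-6)^2] = Σ (n-6)^2·P(N=n)
 = 9·8/15 + 4·4/15 + 1·2/15 + 0·1/15
 = 24/5 + 16/15 + 2/15 + 0
 = 6

6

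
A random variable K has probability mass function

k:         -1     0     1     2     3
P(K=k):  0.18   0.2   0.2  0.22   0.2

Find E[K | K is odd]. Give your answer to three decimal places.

P(K is odd) = 0.18 + 0.2 + 0.2 = 0.58.
E[K | K is odd] = [(-1)·0.18 + 1·0.2 + 3·0.2] / 0.58
 = 0.62 / 0.58
 = 31/29

1.069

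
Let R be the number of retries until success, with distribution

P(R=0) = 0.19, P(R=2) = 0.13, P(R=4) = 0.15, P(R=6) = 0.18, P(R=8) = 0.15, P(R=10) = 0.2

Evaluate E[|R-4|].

3.18

E[|R-4|] = Σ |r-4|·P(R=r)
 = 4·0.19 + 2·0.13 + 0·0.15 + 2·0.18 + 4·0.15 + 6·0.2
 = 0.76 + 0.26 + 0 + 0.36 + 0.6 + 1.2
 = 3.18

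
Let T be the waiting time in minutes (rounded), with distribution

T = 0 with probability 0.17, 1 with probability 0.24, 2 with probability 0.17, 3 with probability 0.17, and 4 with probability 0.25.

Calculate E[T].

2.09

E[T] = Σ t·P(T=t)
 = 0·0.17 + 1·0.24 + 2·0.17 + 3·0.17 + 4·0.25
 = 0 + 0.24 + 0.34 + 0.51 + 1
 = 2.09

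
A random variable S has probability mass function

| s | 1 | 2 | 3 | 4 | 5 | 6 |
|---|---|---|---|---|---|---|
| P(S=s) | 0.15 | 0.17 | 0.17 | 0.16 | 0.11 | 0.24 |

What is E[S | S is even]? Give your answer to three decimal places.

P(S is even) = 0.17 + 0.16 + 0.24 = 0.57.
E[S | S is even] = [2·0.17 + 4·0.16 + 6·0.24] / 0.57
 = 2.42 / 0.57
 = 242/57

4.246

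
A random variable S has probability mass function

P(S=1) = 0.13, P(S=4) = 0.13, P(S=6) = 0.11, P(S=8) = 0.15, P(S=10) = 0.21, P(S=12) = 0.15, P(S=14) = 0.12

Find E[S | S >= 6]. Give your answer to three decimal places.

P(S >= 6) = 0.11 + 0.15 + 0.21 + 0.15 + 0.12 = 0.74.
E[S | S >= 6] = [6·0.11 + 8·0.15 + 10·0.21 + 12·0.15 + 14·0.12] / 0.74
 = 7.44 / 0.74
 = 372/37

10.054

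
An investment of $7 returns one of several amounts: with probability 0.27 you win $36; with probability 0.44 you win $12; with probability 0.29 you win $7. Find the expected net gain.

10.03

E[payout] = 36·0.27 + 12·0.44 + 7·0.29
 = 9.72 + 5.28 + 2.03
 = 17.03
Net = 17.03 - 7 = 10.03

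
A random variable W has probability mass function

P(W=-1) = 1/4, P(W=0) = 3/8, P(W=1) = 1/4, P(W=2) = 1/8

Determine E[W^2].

1

E[W^2] = Σ w^2·P(W=w)
 = 1·1/4 + 0·3/8 + 1·1/4 + 4·1/8
 = 1/4 + 0 + 1/4 + 1/2
 = 1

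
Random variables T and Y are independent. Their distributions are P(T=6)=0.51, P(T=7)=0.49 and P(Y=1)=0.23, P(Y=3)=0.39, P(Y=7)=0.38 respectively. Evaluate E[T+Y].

E[T+Y] = Σ_t Σ_y (t+y) · P(T=t)P(Y=y)
 = 7·0.1173 + 9·0.1989 + 13·0.1938 + 8·0.1127 + 10·0.1911 + 14·0.1862
 = 0.8211 + 1.7901 + 2.5194 + 0.9016 + 1.911 + 2.6068
 = 10.55

10.55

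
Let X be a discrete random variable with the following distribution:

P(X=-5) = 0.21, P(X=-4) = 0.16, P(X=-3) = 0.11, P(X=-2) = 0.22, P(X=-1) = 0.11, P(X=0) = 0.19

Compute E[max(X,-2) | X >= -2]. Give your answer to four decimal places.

-1.0577

P(X >= -2) = 0.22 + 0.11 + 0.19 = 0.52.
E[max(X,-2) | X >= -2] = [(-2)·0.22 + (-1)·0.11 + 0·0.19] / 0.52
 = -0.55 / 0.52
 = -55/52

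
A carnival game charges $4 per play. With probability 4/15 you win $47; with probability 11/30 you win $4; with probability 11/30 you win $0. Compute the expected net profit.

E[payout] = 47·4/15 + 4·11/30 + 0·11/30
 = 188/15 + 22/15 + 0
 = 14
Net = 14 - 4 = 10

10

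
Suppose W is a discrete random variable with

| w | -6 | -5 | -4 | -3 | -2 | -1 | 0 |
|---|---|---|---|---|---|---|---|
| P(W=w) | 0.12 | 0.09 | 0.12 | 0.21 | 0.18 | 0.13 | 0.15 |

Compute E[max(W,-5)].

E[max(W,-5)] = Σ max(w,-5)·P(W=w)
 = (-5)·0.12 + (-5)·0.09 + (-4)·0.12 + (-3)·0.21 + (-2)·0.18 + (-1)·0.13 + 0·0.15
 = (-0.6) + (-0.45) + (-0.48) + (-0.63) + (-0.36) + (-0.13) + 0
 = -2.65

-2.65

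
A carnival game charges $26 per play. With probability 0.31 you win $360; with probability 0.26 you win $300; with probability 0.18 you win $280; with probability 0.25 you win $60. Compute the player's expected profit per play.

E[payout] = 360·0.31 + 300·0.26 + 280·0.18 + 60·0.25
 = 111.6 + 78 + 50.4 + 15
 = 255
Net = 255 - 26 = 229

229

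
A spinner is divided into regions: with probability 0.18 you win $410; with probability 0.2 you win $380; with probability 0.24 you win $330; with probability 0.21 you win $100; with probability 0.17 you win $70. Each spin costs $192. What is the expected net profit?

69.9

E[payout] = 410·0.18 + 380·0.2 + 330·0.24 + 100·0.21 + 70·0.17
 = 73.8 + 76 + 79.2 + 21 + 11.9
 = 261.9
Net = 261.9 - 192 = 69.9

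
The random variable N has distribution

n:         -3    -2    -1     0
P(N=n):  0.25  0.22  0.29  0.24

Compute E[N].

E[N] = Σ n·P(N=n)
 = (-3)·0.25 + (-2)·0.22 + (-1)·0.29 + 0·0.24
 = (-0.75) + (-0.44) + (-0.29) + 0
 = -1.48

-1.48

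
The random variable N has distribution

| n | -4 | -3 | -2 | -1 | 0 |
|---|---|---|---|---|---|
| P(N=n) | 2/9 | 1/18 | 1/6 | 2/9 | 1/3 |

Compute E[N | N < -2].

-3.8

P(N < -2) = 2/9 + 1/18 = 5/18.
E[N | N < -2] = [(-4)·2/9 + (-3)·1/18] / (5/18)
 = -19/18 / (5/18)
 = -19/5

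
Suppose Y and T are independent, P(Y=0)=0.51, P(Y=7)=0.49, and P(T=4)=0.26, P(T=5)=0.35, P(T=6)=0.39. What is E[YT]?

17.5959

E[YT] = Σ_y Σ_t yt · P(Y=y)P(T=t)
 = 0·0.1326 + 0·0.1785 + 0·0.1989 + 28·0.1274 + 35·0.1715 + 42·0.1911
 = 0 + 0 + 0 + 3.5672 + 6.0025 + 8.0262
 = 17.5959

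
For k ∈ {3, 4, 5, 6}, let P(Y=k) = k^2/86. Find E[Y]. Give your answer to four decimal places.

5.0233

E[Y] = Σ y·P(Y=y)
 = 3·9/86 + 4·8/43 + 5·25/86 + 6·18/43
 = 27/86 + 32/43 + 125/86 + 108/43
 = 216/43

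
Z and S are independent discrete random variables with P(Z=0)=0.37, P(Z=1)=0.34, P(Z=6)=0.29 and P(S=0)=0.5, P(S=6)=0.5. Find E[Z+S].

5.08

E[Z+S] = Σ_z Σ_s (z+s) · P(Z=z)P(S=s)
 = 0·0.185 + 6·0.185 + 1·0.17 + 7·0.17 + 6·0.145 + 12·0.145
 = 0 + 1.11 + 0.17 + 1.19 + 0.87 + 1.74
 = 5.08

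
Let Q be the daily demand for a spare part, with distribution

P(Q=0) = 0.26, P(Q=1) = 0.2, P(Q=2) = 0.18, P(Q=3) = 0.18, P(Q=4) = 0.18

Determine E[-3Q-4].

-9.46

E[-3Q-4] = Σ (-3q-4)·P(Q=q)
 = (-4)·0.26 + (-7)·0.2 + (-10)·0.18 + (-13)·0.18 + (-16)·0.18
 = (-1.04) + (-1.4) + (-1.8) + (-2.34) + (-2.88)
 = -9.46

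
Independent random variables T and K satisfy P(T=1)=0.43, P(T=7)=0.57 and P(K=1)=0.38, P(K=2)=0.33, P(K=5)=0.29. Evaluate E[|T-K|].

E[|T-K|] = Σ_t Σ_k |t-k| · P(T=t)P(K=k)
 = 0·0.1634 + 1·0.1419 + 4·0.1247 + 6·0.2166 + 5·0.1881 + 2·0.1653
 = 0 + 0.1419 + 0.4988 + 1.2996 + 0.9405 + 0.3306
 = 3.2114

3.2114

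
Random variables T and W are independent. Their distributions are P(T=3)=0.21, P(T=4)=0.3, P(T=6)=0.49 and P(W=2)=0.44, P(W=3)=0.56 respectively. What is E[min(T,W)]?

E[min(T,W)] = Σ_t Σ_w min(t,w) · P(T=t)P(W=w)
 = 2·0.0924 + 3·0.1176 + 2·0.132 + 3·0.168 + 2·0.2156 + 3·0.2744
 = 0.1848 + 0.3528 + 0.264 + 0.504 + 0.4312 + 0.8232
 = 2.56

2.56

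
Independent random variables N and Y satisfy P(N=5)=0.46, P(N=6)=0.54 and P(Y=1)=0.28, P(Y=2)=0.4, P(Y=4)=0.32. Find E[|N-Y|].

3.18

E[|N-Y|] = Σ_n Σ_y |n-y| · P(N=n)P(Y=y)
 = 4·0.1288 + 3·0.184 + 1·0.1472 + 5·0.1512 + 4·0.216 + 2·0.1728
 = 0.5152 + 0.552 + 0.1472 + 0.756 + 0.864 + 0.3456
 = 3.18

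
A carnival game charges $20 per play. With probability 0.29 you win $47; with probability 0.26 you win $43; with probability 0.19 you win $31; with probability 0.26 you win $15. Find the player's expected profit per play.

E[payout] = 47·0.29 + 43·0.26 + 31·0.19 + 15·0.26
 = 13.63 + 11.18 + 5.89 + 3.9
 = 34.6
Net = 34.6 - 20 = 14.6

14.6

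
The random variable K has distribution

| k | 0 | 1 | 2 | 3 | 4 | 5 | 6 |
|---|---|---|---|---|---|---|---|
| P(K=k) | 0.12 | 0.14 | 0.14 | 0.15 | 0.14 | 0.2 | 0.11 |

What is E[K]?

3.09

E[K] = Σ k·P(K=k)
 = 0·0.12 + 1·0.14 + 2·0.14 + 3·0.15 + 4·0.14 + 5·0.2 + 6·0.11
 = 0 + 0.14 + 0.28 + 0.45 + 0.56 + 1 + 0.66
 = 3.09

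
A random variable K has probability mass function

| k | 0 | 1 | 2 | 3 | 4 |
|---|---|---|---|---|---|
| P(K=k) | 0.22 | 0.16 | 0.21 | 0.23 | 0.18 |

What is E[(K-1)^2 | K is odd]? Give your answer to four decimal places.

2.3590

P(K is odd) = 0.16 + 0.23 = 0.39.
E[(K-1)^2 | K is odd] = [0·0.16 + 4·0.23] / 0.39
 = 0.92 / 0.39
 = 92/39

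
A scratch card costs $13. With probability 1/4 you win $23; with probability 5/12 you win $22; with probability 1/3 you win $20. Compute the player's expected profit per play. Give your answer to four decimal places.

8.5833

E[payout] = 23·1/4 + 22·5/12 + 20·1/3
 = 23/4 + 55/6 + 20/3
 = 259/12
Net = 259/12 - 13 = 103/12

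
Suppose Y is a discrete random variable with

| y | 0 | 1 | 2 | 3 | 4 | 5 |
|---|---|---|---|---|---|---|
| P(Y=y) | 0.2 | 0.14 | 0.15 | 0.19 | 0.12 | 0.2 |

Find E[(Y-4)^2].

E[(Y-4)^2] = Σ (y-4)^2·P(Y=y)
 = 16·0.2 + 9·0.14 + 4·0.15 + 1·0.19 + 0·0.12 + 1·0.2
 = 3.2 + 1.26 + 0.6 + 0.19 + 0 + 0.2
 = 5.45

5.45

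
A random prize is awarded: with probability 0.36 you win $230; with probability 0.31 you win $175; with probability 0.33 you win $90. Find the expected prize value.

166.75

E[payout] = 230·0.36 + 175·0.31 + 90·0.33
 = 82.8 + 54.25 + 29.7
 = 166.75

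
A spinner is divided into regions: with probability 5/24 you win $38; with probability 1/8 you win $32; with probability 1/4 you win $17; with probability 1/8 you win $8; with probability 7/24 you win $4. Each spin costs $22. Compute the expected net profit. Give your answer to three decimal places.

-3.667

E[payout] = 38·5/24 + 32·1/8 + 17·1/4 + 8·1/8 + 4·7/24
 = 95/12 + 4 + 17/4 + 1 + 7/6
 = 55/3
Net = 55/3 - 22 = -11/3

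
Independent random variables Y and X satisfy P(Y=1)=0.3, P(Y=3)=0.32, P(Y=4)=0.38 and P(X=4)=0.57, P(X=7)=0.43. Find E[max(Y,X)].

5.29

E[max(Y,X)] = Σ_y Σ_x max(y,x) · P(Y=y)P(X=x)
 = 4·0.171 + 7·0.129 + 4·0.1824 + 7·0.1376 + 4·0.2166 + 7·0.1634
 = 0.684 + 0.903 + 0.7296 + 0.9632 + 0.8664 + 1.1438
 = 5.29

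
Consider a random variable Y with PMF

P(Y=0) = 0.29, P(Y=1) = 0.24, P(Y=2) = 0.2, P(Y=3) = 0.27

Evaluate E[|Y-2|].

E[|Y-2|] = Σ |y-2|·P(Y=y)
 = 2·0.29 + 1·0.24 + 0·0.2 + 1·0.27
 = 0.58 + 0.24 + 0 + 0.27
 = 1.09

1.09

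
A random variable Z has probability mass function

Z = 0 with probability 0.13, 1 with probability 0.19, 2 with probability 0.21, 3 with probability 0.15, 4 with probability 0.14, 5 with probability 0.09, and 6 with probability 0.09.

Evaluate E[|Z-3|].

1.57

E[|Z-3|] = Σ |z-3|·P(Z=z)
 = 3·0.13 + 2·0.19 + 1·0.21 + 0·0.15 + 1·0.14 + 2·0.09 + 3·0.09
 = 0.39 + 0.38 + 0.21 + 0 + 0.14 + 0.18 + 0.27
 = 1.57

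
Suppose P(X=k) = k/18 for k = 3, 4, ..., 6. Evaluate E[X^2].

24

E[X^2] = Σ x^2·P(X=x)
 = 9·1/6 + 16·2/9 + 25·5/18 + 36·1/3
 = 3/2 + 32/9 + 125/18 + 12
 = 24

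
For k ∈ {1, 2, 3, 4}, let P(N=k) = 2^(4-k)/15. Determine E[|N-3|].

E[|N-3|] = Σ |n-3|·P(N=n)
 = 2·8/15 + 1·4/15 + 0·2/15 + 1·1/15
 = 16/15 + 4/15 + 0 + 1/15
 = 7/5

1.4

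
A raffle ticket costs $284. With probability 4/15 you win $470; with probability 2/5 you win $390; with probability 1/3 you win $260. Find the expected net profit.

E[payout] = 470·4/15 + 390·2/5 + 260·1/3
 = 376/3 + 156 + 260/3
 = 368
Net = 368 - 284 = 84

84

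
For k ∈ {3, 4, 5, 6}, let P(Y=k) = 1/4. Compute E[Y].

4.5

E[Y] = Σ y·P(Y=y)
 = 3·1/4 + 4·1/4 + 5·1/4 + 6·1/4
 = 3/4 + 1 + 5/4 + 3/2
 = 9/2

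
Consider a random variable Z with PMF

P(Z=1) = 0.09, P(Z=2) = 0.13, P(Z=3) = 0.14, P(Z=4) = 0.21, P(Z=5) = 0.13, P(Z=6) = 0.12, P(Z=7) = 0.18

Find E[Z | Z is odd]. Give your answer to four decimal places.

4.4815

P(Z is odd) = 0.09 + 0.14 + 0.13 + 0.18 = 0.54.
E[Z | Z is odd] = [1·0.09 + 3·0.14 + 5·0.13 + 7·0.18] / 0.54
 = 2.42 / 0.54
 = 121/27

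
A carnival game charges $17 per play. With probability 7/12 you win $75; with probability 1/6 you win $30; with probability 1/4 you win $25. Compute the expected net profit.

E[payout] = 75·7/12 + 30·1/6 + 25·1/4
 = 175/4 + 5 + 25/4
 = 55
Net = 55 - 17 = 38

38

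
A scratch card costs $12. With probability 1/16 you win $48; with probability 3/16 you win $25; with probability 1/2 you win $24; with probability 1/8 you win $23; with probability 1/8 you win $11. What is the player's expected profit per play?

E[payout] = 48·1/16 + 25·3/16 + 24·1/2 + 23·1/8 + 11·1/8
 = 3 + 75/16 + 12 + 23/8 + 11/8
 = 383/16
Net = 383/16 - 12 = 191/16

11.9375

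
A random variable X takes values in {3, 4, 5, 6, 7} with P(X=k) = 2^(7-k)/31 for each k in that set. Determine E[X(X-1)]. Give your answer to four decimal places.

E[X(X-1)] = Σ x(x-1)·P(X=x)
 = 6·16/31 + 12·8/31 + 20·4/31 + 30·2/31 + 42·1/31
 = 96/31 + 96/31 + 80/31 + 60/31 + 42/31
 = 374/31

12.0645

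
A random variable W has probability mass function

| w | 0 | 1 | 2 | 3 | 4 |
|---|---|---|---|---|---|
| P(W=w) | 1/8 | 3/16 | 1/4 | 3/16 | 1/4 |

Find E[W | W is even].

2.4

P(W is even) = 1/8 + 1/4 + 1/4 = 5/8.
E[W | W is even] = [0·1/8 + 2·1/4 + 4·1/4] / (5/8)
 = 3/2 / (5/8)
 = 12/5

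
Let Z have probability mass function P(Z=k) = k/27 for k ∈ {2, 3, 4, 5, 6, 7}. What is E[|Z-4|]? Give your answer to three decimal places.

E[|Z-4|] = Σ |z-4|·P(Z=z)
 = 2·2/27 + 1·1/9 + 0·4/27 + 1·5/27 + 2·2/9 + 3·7/27
 = 4/27 + 1/9 + 0 + 5/27 + 4/9 + 7/9
 = 5/3

1.667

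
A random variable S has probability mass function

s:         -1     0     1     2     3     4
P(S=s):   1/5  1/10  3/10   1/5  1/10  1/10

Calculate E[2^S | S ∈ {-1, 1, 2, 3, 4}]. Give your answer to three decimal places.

4.333

P(S ∈ {-1, 1, 2, 3, 4}) = 1/5 + 3/10 + 1/5 + 1/10 + 1/10 = 9/10.
E[2^S | S ∈ {-1, 1, 2, 3, 4}] = [1/2·1/5 + 2·3/10 + 4·1/5 + 8·1/10 + 16·1/10] / (9/10)
 = 39/10 / (9/10)
 = 13/3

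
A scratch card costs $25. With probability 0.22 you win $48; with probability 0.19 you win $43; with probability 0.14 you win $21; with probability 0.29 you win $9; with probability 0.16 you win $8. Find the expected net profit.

0.56

E[payout] = 48·0.22 + 43·0.19 + 21·0.14 + 9·0.29 + 8·0.16
 = 10.56 + 8.17 + 2.94 + 2.61 + 1.28
 = 25.56
Net = 25.56 - 25 = 0.56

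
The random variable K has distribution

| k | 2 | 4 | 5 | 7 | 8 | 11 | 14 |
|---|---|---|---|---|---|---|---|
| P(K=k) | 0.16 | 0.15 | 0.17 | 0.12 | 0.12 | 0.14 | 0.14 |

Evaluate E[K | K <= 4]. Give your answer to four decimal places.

2.9677

P(K <= 4) = 0.16 + 0.15 = 0.31.
E[K | K <= 4] = [2·0.16 + 4·0.15] / 0.31
 = 0.92 / 0.31
 = 92/31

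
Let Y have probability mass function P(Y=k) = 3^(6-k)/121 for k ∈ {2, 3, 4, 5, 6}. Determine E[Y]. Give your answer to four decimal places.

2.4793

E[Y] = Σ y·P(Y=y)
 = 2·81/121 + 3·27/121 + 4·9/121 + 5·3/121 + 6·1/121
 = 162/121 + 81/121 + 36/121 + 15/121 + 6/121
 = 300/121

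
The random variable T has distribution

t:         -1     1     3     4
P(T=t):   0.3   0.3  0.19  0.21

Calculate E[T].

E[T] = Σ t·P(T=t)
 = (-1)·0.3 + 1·0.3 + 3·0.19 + 4·0.21
 = (-0.3) + 0.3 + 0.57 + 0.84
 = 1.41

1.41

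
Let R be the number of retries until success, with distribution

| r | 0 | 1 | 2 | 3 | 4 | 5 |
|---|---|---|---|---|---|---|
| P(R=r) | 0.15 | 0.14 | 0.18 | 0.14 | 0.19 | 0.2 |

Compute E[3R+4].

E[3R+4] = Σ (3r+4)·P(R=r)
 = 4·0.15 + 7·0.14 + 10·0.18 + 13·0.14 + 16·0.19 + 19·0.2
 = 0.6 + 0.98 + 1.8 + 1.82 + 3.04 + 3.8
 = 12.04

12.04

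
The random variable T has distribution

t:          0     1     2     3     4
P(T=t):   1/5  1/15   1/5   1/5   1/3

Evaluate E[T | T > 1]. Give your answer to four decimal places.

P(T > 1) = 1/5 + 1/5 + 1/3 = 11/15.
E[T | T > 1] = [2·1/5 + 3·1/5 + 4·1/3] / (11/15)
 = 7/3 / (11/15)
 = 35/11

3.1818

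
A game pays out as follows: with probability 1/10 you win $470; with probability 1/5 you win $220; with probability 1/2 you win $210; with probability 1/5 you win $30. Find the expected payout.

E[payout] = 470·1/10 + 220·1/5 + 210·1/2 + 30·1/5
 = 47 + 44 + 105 + 6
 = 202

202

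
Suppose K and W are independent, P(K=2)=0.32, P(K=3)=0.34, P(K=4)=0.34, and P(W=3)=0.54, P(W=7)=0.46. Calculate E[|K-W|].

2.1872

E[|K-W|] = Σ_k Σ_w |k-w| · P(K=k)P(W=w)
 = 1·0.1728 + 5·0.1472 + 0·0.1836 + 4·0.1564 + 1·0.1836 + 3·0.1564
 = 0.1728 + 0.736 + 0 + 0.6256 + 0.1836 + 0.4692
 = 2.1872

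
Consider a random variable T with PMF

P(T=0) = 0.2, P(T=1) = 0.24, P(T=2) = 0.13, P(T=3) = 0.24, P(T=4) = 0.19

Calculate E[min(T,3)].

1.79

E[min(T,3)] = Σ min(t,3)·P(T=t)
 = 0·0.2 + 1·0.24 + 2·0.13 + 3·0.24 + 3·0.19
 = 0 + 0.24 + 0.26 + 0.72 + 0.57
 = 1.79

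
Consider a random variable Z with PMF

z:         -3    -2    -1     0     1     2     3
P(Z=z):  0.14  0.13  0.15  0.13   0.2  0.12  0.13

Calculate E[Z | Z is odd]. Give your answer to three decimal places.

P(Z is odd) = 0.14 + 0.15 + 0.2 + 0.13 = 0.62.
E[Z | Z is odd] = [(-3)·0.14 + (-1)·0.15 + 1·0.2 + 3·0.13] / 0.62
 = 0.02 / 0.62
 = 1/31

0.032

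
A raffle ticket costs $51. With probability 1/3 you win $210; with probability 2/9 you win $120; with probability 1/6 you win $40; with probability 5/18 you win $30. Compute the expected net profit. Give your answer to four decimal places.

60.6667

E[payout] = 210·1/3 + 120·2/9 + 40·1/6 + 30·5/18
 = 70 + 80/3 + 20/3 + 25/3
 = 335/3
Net = 335/3 - 51 = 182/3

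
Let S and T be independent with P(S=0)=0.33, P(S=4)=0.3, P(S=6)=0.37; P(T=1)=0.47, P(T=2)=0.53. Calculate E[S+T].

4.95

E[S+T] = Σ_s Σ_t (s+t) · P(S=s)P(T=t)
 = 1·0.1551 + 2·0.1749 + 5·0.141 + 6·0.159 + 7·0.1739 + 8·0.1961
 = 0.1551 + 0.3498 + 0.705 + 0.954 + 1.2173 + 1.5688
 = 4.95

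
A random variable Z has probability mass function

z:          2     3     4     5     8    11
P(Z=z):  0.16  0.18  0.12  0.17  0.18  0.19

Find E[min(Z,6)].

E[min(Z,6)] = Σ min(z,6)·P(Z=z)
 = 2·0.16 + 3·0.18 + 4·0.12 + 5·0.17 + 6·0.18 + 6·0.19
 = 0.32 + 0.54 + 0.48 + 0.85 + 1.08 + 1.14
 = 4.41

4.41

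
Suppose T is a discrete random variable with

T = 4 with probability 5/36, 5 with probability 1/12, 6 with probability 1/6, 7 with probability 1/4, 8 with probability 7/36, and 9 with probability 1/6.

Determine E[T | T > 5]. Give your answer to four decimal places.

P(T > 5) = 1/6 + 1/4 + 7/36 + 1/6 = 7/9.
E[T | T > 5] = [6·1/6 + 7·1/4 + 8·7/36 + 9·1/6] / (7/9)
 = 209/36 / (7/9)
 = 209/28

7.4643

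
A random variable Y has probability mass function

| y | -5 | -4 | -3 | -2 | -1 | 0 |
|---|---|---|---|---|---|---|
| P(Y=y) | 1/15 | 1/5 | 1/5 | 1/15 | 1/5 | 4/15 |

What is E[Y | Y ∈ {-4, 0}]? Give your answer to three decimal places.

P(Y ∈ {-4, 0}) = 1/5 + 4/15 = 7/15.
E[Y | Y ∈ {-4, 0}] = [(-4)·1/5 + 0·4/15] / (7/15)
 = -4/5 / (7/15)
 = -12/7

-1.714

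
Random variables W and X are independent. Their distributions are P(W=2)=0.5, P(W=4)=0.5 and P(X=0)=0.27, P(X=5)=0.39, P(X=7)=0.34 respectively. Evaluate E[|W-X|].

E[|W-X|] = Σ_w Σ_x |w-x| · P(W=w)P(X=x)
 = 2·0.135 + 3·0.195 + 5·0.17 + 4·0.135 + 1·0.195 + 3·0.17
 = 0.27 + 0.585 + 0.85 + 0.54 + 0.195 + 0.51
 = 2.95

2.95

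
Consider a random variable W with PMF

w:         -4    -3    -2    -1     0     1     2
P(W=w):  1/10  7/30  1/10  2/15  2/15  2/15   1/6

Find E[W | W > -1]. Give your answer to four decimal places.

1.0769

P(W > -1) = 2/15 + 2/15 + 1/6 = 13/30.
E[W | W > -1] = [0·2/15 + 1·2/15 + 2·1/6] / (13/30)
 = 7/15 / (13/30)
 = 14/13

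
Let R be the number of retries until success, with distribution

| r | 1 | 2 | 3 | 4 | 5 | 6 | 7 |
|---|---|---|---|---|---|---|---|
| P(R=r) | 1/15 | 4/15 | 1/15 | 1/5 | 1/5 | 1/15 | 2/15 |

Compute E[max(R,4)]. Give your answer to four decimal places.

4.7333

E[max(R,4)] = Σ max(r,4)·P(R=r)
 = 4·1/15 + 4·4/15 + 4·1/15 + 4·1/5 + 5·1/5 + 6·1/15 + 7·2/15
 = 4/15 + 16/15 + 4/15 + 4/5 + 1 + 2/5 + 14/15
 = 71/15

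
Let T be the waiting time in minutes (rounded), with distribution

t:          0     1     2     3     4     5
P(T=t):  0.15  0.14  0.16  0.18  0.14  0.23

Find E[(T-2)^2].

E[(T-2)^2] = Σ (t-2)^2·P(T=t)
 = 4·0.15 + 1·0.14 + 0·0.16 + 1·0.18 + 4·0.14 + 9·0.23
 = 0.6 + 0.14 + 0 + 0.18 + 0.56 + 2.07
 = 3.55

3.55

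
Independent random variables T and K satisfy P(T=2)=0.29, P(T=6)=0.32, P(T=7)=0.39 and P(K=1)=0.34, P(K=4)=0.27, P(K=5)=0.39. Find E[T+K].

8.6

E[T+K] = Σ_t Σ_k (t+k) · P(T=t)P(K=k)
 = 3·0.0986 + 6·0.0783 + 7·0.1131 + 7·0.1088 + 10·0.0864 + 11·0.1248 + 8·0.1326 + 11·0.1053 + 12·0.1521
 = 0.2958 + 0.4698 + 0.7917 + 0.7616 + 0.864 + 1.3728 + 1.0608 + 1.1583 + 1.8252
 = 8.6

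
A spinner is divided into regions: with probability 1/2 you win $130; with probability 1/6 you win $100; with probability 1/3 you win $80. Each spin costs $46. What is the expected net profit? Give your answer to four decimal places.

E[payout] = 130·1/2 + 100·1/6 + 80·1/3
 = 65 + 50/3 + 80/3
 = 325/3
Net = 325/3 - 46 = 187/3

62.3333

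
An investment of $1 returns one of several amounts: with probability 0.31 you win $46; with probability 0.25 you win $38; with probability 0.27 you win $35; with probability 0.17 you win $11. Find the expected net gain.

E[payout] = 46·0.31 + 38·0.25 + 35·0.27 + 11·0.17
 = 14.26 + 9.5 + 9.45 + 1.87
 = 35.08
Net = 35.08 - 1 = 34.08

34.08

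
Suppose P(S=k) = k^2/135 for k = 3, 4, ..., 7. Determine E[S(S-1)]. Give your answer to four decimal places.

28.7704

E[S(S-1)] = Σ s(s-1)·P(S=s)
 = 6·1/15 + 12·16/135 + 20·5/27 + 30·4/15 + 42·49/135
 = 2/5 + 64/45 + 100/27 + 8 + 686/45
 = 3884/135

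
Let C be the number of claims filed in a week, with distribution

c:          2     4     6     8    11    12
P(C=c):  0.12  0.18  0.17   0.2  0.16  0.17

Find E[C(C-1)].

E[C(C-1)] = Σ c(c-1)·P(C=c)
 = 2·0.12 + 12·0.18 + 30·0.17 + 56·0.2 + 110·0.16 + 132·0.17
 = 0.24 + 2.16 + 5.1 + 11.2 + 17.6 + 22.44
 = 58.74

58.74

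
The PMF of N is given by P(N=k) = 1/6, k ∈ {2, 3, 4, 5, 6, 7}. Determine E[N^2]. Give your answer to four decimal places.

E[N^2] = Σ n^2·P(N=n)
 = 4·1/6 + 9·1/6 + 16·1/6 + 25·1/6 + 36·1/6 + 49·1/6
 = 2/3 + 3/2 + 8/3 + 25/6 + 6 + 49/6
 = 139/6

23.1667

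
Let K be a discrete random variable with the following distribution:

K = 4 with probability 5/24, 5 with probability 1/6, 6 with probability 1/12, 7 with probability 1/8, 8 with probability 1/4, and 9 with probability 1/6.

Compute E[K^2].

46.125

E[K^2] = Σ k^2·P(K=k)
 = 16·5/24 + 25·1/6 + 36·1/12 + 49·1/8 + 64·1/4 + 81·1/6
 = 10/3 + 25/6 + 3 + 49/8 + 16 + 27/2
 = 369/8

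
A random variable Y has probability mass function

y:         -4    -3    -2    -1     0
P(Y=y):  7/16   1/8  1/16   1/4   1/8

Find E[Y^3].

-32.125

E[Y^3] = Σ y^3·P(Y=y)
 = (-64)·7/16 + (-27)·1/8 + (-8)·1/16 + (-1)·1/4 + 0·1/8
 = (-28) + (-27/8) + (-1/2) + (-1/4) + 0
 = -257/8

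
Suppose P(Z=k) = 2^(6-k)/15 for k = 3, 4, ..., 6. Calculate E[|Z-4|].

E[|Z-4|] = Σ |z-4|·P(Z=z)
 = 1·8/15 + 0·4/15 + 1·2/15 + 2·1/15
 = 8/15 + 0 + 2/15 + 2/15
 = 4/5

0.8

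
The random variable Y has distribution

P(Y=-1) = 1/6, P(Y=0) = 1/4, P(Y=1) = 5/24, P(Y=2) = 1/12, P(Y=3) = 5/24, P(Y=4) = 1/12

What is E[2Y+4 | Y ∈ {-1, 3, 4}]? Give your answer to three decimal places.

P(Y ∈ {-1, 3, 4}) = 1/6 + 5/24 + 1/12 = 11/24.
E[2Y+4 | Y ∈ {-1, 3, 4}] = [2·1/6 + 10·5/24 + 12·1/12] / (11/24)
 = 41/12 / (11/24)
 = 82/11

7.455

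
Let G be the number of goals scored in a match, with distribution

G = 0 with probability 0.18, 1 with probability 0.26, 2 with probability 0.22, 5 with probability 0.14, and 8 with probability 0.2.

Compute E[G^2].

17.44

E[G^2] = Σ g^2·P(G=g)
 = 0·0.18 + 1·0.26 + 4·0.22 + 25·0.14 + 64·0.2
 = 0 + 0.26 + 0.88 + 3.5 + 12.8
 = 17.44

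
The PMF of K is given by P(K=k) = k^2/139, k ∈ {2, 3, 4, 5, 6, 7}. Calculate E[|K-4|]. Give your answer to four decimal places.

E[|K-4|] = Σ |k-4|·P(K=k)
 = 2·4/139 + 1·9/139 + 0·16/139 + 1·25/139 + 2·36/139 + 3·49/139
 = 8/139 + 9/139 + 0 + 25/139 + 72/139 + 147/139
 = 261/139

1.8777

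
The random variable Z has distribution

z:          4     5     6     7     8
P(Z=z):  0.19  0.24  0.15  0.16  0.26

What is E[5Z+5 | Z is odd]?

34

P(Z is odd) = 0.24 + 0.16 = 0.4.
E[5Z+5 | Z is odd] = [30·0.24 + 40·0.16] / 0.4
 = 13.6 / 0.4
 = 34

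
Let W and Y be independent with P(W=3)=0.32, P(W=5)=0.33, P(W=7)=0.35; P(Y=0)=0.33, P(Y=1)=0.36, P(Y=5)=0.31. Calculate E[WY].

9.6646

E[WY] = Σ_w Σ_y wy · P(W=w)P(Y=y)
 = 0·0.1056 + 3·0.1152 + 15·0.0992 + 0·0.1089 + 5·0.1188 + 25·0.1023 + 0·0.1155 + 7·0.126 + 35·0.1085
 = 0 + 0.3456 + 1.488 + 0 + 0.594 + 2.5575 + 0 + 0.882 + 3.7975
 = 9.6646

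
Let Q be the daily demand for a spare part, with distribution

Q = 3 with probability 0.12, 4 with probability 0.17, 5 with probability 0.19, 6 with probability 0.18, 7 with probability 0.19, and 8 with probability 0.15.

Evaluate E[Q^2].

33.94

E[Q^2] = Σ q^2·P(Q=q)
 = 9·0.12 + 16·0.17 + 25·0.19 + 36·0.18 + 49·0.19 + 64·0.15
 = 1.08 + 2.72 + 4.75 + 6.48 + 9.31 + 9.6
 = 33.94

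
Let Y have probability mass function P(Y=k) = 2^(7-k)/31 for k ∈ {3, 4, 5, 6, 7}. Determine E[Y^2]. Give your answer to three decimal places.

E[Y^2] = Σ y^2·P(Y=y)
 = 9·16/31 + 16·8/31 + 25·4/31 + 36·2/31 + 49·1/31
 = 144/31 + 128/31 + 100/31 + 72/31 + 49/31
 = 493/31

15.903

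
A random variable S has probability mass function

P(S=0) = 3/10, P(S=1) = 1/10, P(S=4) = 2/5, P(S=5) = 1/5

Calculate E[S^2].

E[S^2] = Σ s^2·P(S=s)
 = 0·3/10 + 1·1/10 + 16·2/5 + 25·1/5
 = 0 + 1/10 + 32/5 + 5
 = 23/2

11.5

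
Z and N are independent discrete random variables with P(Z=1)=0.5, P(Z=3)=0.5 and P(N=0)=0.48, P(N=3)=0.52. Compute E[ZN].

3.12

E[ZN] = Σ_z Σ_n zn · P(Z=z)P(N=n)
 = 0·0.24 + 3·0.26 + 0·0.24 + 9·0.26
 = 0 + 0.78 + 0 + 2.34
 = 3.12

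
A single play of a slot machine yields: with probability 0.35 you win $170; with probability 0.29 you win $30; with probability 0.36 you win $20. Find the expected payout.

E[payout] = 170·0.35 + 30·0.29 + 20·0.36
 = 59.5 + 8.7 + 7.2
 = 75.4

75.4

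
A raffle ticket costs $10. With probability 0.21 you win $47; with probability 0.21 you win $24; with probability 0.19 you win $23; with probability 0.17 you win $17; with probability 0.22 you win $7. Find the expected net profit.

E[payout] = 47·0.21 + 24·0.21 + 23·0.19 + 17·0.17 + 7·0.22
 = 9.87 + 5.04 + 4.37 + 2.89 + 1.54
 = 23.71
Net = 23.71 - 10 = 13.71

13.71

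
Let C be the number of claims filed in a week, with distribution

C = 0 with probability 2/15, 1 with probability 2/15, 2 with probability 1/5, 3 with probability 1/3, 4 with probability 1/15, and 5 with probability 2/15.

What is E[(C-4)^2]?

E[(C-4)^2] = Σ (c-4)^2·P(C=c)
 = 16·2/15 + 9·2/15 + 4·1/5 + 1·1/3 + 0·1/15 + 1·2/15
 = 32/15 + 6/5 + 4/5 + 1/3 + 0 + 2/15
 = 23/5

4.6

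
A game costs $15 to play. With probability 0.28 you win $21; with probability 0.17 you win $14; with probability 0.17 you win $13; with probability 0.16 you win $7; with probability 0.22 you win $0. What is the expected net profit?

-3.41

E[payout] = 21·0.28 + 14·0.17 + 13·0.17 + 7·0.16 + 0·0.22
 = 5.88 + 2.38 + 2.21 + 1.12 + 0
 = 11.59
Net = 11.59 - 15 = -3.41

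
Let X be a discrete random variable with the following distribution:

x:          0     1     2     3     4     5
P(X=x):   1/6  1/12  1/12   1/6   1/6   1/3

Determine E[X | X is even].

2

P(X is even) = 1/6 + 1/12 + 1/6 = 5/12.
E[X | X is even] = [0·1/6 + 2·1/12 + 4·1/6] / (5/12)
 = 5/6 / (5/12)
 = 2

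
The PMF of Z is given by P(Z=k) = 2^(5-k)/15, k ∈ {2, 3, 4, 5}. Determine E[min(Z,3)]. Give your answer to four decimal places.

2.4667

E[min(Z,3)] = Σ min(z,3)·P(Z=z)
 = 2·8/15 + 3·4/15 + 3·2/15 + 3·1/15
 = 16/15 + 4/5 + 2/5 + 1/5
 = 37/15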